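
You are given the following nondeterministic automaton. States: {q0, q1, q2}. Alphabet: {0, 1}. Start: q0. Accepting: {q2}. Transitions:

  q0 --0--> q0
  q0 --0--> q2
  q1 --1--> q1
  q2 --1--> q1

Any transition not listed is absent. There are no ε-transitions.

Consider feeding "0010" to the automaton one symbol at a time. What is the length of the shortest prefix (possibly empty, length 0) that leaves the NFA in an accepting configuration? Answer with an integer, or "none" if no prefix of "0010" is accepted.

1

Start in {q0}.
Read '0': {q0} → {q0, q2}.
None of the earlier sets intersect F, but {q0, q2} does.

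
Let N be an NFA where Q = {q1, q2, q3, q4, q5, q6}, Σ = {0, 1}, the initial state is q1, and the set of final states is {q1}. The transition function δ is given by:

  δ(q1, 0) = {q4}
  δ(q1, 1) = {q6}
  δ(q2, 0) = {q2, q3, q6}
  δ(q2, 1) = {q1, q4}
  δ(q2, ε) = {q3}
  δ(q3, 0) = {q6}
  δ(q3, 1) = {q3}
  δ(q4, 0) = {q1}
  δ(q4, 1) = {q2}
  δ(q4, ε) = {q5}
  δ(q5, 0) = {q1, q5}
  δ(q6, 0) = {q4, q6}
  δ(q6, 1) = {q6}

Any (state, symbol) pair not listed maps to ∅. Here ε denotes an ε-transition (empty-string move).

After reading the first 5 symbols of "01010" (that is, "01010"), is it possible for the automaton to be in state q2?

No

Start in {q1}.
Read '0': {q1} → {q4, q5}.
Read '1': {q4, q5} → {q2, q3}.
Read '0': {q2, q3} → {q2, q3, q6}.
Read '1': {q2, q3, q6} → {q1, q3, q4, q5, q6}.
Read '0': {q1, q3, q4, q5, q6} → {q1, q4, q5, q6}.
State q2 is not in {q1, q4, q5, q6}.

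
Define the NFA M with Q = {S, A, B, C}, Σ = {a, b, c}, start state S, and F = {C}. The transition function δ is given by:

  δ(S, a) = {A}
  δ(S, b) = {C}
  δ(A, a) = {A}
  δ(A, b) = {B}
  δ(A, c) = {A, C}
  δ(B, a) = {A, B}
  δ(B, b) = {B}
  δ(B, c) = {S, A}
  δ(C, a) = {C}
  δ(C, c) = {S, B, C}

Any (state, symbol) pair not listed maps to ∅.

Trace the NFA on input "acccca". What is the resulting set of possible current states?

{A, B, C}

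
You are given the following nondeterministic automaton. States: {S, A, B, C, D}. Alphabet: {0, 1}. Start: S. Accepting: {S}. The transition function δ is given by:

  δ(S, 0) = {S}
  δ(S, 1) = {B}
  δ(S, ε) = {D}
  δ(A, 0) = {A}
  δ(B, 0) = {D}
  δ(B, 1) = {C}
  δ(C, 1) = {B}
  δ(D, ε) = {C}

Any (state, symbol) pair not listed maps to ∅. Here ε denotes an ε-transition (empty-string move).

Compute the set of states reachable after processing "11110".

Start: ε-closure({S}) = {S, C, D}.
Read '1': S→{B}, C→{B}, D→∅; now {B}.
Read '1': B→{C}; now {C}.
Read '1': C→{B}; now {B}.
Read '1': B→{C}; now {C}.
Read '0': C→∅; now ∅.

∅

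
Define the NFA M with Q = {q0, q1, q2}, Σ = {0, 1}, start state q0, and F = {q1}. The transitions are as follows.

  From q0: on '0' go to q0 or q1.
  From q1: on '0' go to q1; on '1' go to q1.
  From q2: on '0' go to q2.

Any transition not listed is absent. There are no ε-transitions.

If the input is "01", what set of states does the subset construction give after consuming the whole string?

{q1}

Start in {q0}.
Read '0': q0→{q0, q1}; now {q0, q1}.
Read '1': q0→∅, q1→{q1}; now {q1}.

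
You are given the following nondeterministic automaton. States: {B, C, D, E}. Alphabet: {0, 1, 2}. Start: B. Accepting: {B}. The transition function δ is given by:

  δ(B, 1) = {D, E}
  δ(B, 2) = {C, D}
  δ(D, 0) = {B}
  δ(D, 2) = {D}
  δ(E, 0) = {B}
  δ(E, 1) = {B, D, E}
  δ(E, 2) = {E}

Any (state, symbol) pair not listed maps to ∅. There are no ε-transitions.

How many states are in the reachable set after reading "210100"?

Start in {B}.
Read '2': B→{C, D}; now {C, D}.
Read '1': C→∅, D→∅; now ∅.
The set is empty and remains empty for the remaining 4 symbols.
That set has 0 states.

0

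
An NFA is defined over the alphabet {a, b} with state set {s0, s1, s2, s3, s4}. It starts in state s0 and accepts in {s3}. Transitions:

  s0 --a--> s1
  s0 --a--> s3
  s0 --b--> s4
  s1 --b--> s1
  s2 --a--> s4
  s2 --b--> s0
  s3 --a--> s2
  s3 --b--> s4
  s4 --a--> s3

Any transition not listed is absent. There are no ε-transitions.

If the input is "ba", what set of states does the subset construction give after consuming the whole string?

Start in {s0}.
Read 'b': s0→{s4}; now {s4}.
Read 'a': s4→{s3}; now {s3}.

{s3}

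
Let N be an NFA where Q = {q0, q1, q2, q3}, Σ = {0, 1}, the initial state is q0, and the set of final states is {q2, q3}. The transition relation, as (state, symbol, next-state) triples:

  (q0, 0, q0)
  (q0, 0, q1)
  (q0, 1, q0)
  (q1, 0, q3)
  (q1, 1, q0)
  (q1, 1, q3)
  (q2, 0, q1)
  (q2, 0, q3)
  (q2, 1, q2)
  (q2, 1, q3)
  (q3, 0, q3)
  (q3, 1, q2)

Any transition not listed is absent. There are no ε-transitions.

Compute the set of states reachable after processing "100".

{q0, q1, q3}

Start in {q0}.
Read '1': {q0} → {q0}.
Read '0': {q0} → {q0, q1}.
Read '0': {q0, q1} → {q0, q1, q3}.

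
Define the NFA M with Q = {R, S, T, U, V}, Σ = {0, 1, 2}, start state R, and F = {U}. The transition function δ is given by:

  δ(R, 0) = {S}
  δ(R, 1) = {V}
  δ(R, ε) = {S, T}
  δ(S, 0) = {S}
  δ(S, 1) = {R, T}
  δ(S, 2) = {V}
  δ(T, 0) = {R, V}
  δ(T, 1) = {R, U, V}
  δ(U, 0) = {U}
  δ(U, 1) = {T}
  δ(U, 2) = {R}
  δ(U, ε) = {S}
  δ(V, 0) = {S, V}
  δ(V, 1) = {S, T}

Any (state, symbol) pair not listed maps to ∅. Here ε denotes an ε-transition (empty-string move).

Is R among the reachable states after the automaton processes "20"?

No

Start: ε-closure({R}) = {R, S, T}.
Read '2': {R, S, T} → {V}.
Read '0': {V} → {S, V}.
State R is not in {S, V}.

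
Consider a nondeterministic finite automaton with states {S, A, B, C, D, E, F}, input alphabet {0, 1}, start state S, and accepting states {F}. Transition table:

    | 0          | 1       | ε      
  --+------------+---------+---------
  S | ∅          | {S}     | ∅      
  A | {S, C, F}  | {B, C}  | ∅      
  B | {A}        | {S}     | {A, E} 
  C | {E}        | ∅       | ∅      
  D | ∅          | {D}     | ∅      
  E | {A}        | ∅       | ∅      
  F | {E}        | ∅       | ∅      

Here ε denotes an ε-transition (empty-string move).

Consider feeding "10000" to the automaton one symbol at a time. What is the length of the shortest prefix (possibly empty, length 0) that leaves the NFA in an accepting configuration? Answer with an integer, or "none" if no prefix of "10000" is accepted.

Start in {S}.
Read '1': {S} → {S}.
Read '0': {S} → ∅.
The set is empty and remains empty for the remaining 3 symbols.
No reachable set along the way intersects F.

none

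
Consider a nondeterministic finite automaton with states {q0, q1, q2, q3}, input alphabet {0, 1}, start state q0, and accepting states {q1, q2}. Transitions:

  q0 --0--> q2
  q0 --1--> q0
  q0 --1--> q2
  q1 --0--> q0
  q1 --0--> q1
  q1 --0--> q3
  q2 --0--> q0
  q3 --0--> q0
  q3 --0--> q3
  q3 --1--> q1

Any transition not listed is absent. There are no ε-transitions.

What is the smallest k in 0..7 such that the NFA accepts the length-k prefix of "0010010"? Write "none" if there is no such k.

1

Start in {q0}.
Read '0': {q0} → {q2}.
None of the earlier sets intersect F, but {q2} does.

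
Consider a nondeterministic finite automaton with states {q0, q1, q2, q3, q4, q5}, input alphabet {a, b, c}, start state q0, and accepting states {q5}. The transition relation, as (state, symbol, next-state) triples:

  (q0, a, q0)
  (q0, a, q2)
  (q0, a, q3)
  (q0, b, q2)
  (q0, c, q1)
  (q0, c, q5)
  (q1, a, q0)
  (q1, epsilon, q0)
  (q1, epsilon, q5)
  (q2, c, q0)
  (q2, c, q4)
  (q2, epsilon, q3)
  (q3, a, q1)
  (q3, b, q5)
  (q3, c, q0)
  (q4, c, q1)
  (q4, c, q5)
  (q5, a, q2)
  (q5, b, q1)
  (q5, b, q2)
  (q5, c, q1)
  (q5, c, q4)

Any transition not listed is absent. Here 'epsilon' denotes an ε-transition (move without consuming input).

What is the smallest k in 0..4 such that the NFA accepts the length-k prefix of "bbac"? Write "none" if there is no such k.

2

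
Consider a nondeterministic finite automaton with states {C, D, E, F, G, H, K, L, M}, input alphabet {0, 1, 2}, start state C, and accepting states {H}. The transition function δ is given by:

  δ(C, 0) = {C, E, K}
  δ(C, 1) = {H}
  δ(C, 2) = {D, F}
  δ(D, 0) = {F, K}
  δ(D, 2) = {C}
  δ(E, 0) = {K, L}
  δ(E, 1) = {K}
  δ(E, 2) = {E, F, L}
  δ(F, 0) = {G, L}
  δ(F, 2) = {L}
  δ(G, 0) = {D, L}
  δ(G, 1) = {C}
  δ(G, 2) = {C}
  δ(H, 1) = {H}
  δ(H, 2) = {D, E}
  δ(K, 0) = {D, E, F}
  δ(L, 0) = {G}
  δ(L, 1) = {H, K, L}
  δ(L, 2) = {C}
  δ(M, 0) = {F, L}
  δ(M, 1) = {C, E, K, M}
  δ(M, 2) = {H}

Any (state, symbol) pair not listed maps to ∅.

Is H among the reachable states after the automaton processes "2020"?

No

Start in {C}.
Read '2': C→{D, F}; now {D, F}.
Read '0': D→{F, K}, F→{G, L}; now {F, G, K, L}.
Read '2': F→{L}, G→{C}, K→∅, L→{C}; now {C, L}.
Read '0': C→{C, E, K}, L→{G}; now {C, E, G, K}.
State H is not in {C, E, G, K}.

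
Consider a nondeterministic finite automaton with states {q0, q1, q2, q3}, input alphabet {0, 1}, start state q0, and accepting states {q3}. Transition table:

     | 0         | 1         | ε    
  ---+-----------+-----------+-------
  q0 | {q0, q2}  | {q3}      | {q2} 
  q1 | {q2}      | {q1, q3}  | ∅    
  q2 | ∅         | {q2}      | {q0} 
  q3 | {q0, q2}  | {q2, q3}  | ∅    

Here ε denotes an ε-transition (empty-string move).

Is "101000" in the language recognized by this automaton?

No

Start: ε-closure({q0}) = {q0, q2}.
Read '1': q0→{q3}, q2→{q2}; union {q2, q3}; ε-closure = {q0, q2, q3}.
Read '0': q0→{q0, q2}, q2→∅, q3→{q0, q2}; now {q0, q2}.
Read '1': q0→{q3}, q2→{q2}; union {q2, q3}; ε-closure = {q0, q2, q3}.
Read '0': q0→{q0, q2}, q2→∅, q3→{q0, q2}; now {q0, q2}.
Read '0': q0→{q0, q2}, q2→∅; now {q0, q2}.
Read '0': q0→{q0, q2}, q2→∅; now {q0, q2}.
The final set {q0, q2} contains no accepting state.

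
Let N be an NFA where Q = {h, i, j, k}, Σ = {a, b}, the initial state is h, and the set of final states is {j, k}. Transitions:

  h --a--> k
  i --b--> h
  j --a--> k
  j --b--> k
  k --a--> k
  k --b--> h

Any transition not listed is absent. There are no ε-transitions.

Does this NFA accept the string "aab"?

Start in {h}.
Read 'a': h→{k}; now {k}.
Read 'a': k→{k}; now {k}.
Read 'b': k→{h}; now {h}.
The final set {h} contains no accepting state.

No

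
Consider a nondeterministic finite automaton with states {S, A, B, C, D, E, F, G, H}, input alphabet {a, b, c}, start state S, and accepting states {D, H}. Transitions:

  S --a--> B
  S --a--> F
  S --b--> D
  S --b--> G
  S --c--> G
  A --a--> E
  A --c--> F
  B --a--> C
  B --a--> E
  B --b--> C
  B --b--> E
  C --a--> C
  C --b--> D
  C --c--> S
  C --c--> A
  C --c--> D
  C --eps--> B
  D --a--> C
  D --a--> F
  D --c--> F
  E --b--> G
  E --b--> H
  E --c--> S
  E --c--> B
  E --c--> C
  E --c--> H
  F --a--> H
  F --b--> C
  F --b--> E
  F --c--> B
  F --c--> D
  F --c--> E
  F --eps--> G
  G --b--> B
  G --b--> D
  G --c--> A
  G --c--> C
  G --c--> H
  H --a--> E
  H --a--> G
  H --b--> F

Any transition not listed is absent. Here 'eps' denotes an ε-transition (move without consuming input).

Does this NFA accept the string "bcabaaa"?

No

Start in {S}.
Read 'b': S→{D, G}; now {D, G}.
Read 'c': D→{F}, G→{A, C, H}; union {A, C, F, H}; ε-closure = {A, B, C, F, G, H}.
Read 'a': A→{E}, B→{C, E}, C→{C}, F→{H}, G→∅, H→{E, G}; union {C, E, G, H}; ε-closure = {B, C, E, G, H}.
Read 'b': B→{C, E}, C→{D}, E→{G, H}, G→{B, D}, H→{F}; now {B, C, D, E, F, G, H}.
Read 'a': B→{C, E}, C→{C}, D→{C, F}, E→∅, F→{H}, G→∅, H→{E, G}; union {C, E, F, G, H}; ε-closure = {B, C, E, F, G, H}.
Read 'a': B→{C, E}, C→{C}, E→∅, F→{H}, G→∅, H→{E, G}; union {C, E, G, H}; ε-closure = {B, C, E, G, H}.
Read 'a': B→{C, E}, C→{C}, E→∅, G→∅, H→{E, G}; union {C, E, G}; ε-closure = {B, C, E, G}.
The final set {B, C, E, G} contains no accepting state.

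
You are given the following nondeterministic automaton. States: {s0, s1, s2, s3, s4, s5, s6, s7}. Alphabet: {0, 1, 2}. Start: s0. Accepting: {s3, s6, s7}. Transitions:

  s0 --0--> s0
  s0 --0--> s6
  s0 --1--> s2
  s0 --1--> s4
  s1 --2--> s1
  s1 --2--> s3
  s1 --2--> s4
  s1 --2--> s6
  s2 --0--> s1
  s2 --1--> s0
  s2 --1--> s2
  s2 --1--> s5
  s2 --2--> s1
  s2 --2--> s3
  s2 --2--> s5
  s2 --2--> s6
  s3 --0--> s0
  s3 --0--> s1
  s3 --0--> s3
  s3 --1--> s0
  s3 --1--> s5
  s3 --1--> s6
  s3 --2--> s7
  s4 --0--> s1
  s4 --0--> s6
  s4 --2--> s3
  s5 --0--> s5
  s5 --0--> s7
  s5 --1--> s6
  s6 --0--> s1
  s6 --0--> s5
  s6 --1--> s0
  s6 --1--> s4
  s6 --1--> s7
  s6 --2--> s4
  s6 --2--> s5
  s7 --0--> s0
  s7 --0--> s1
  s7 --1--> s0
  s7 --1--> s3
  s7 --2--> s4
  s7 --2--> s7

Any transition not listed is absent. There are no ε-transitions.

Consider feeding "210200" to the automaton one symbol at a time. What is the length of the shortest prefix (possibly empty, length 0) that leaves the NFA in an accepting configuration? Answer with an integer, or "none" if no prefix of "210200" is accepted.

none

Start in {s0}.
Read '2': s0→∅; now ∅.
The set is empty and remains empty for the remaining 5 symbols.
No reachable set along the way intersects F.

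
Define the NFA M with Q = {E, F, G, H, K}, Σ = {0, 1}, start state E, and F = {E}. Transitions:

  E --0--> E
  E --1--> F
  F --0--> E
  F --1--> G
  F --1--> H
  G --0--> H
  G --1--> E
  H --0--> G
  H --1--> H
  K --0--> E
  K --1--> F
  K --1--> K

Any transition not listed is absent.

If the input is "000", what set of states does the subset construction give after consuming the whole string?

Start in {E}.
Read '0': E→{E}; now {E}.
Read '0': E→{E}; now {E}.
Read '0': E→{E}; now {E}.

{E}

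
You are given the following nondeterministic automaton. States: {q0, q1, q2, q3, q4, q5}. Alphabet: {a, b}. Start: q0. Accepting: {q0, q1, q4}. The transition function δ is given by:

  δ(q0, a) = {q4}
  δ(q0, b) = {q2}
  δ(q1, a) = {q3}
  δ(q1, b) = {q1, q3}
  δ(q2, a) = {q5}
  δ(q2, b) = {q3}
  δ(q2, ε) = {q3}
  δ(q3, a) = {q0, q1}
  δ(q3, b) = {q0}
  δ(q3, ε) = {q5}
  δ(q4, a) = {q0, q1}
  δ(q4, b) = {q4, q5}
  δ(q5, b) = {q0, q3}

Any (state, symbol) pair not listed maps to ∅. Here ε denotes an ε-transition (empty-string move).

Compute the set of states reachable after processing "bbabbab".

Start in {q0}.
Read 'b': {q0} → {q2, q3, q5}.
Read 'b': {q2, q3, q5} → {q0, q3, q5}.
Read 'a': {q0, q3, q5} → {q0, q1, q4}.
Read 'b': {q0, q1, q4} → {q1, q2, q3, q4, q5}.
Read 'b': {q1, q2, q3, q4, q5} → {q0, q1, q3, q4, q5}.
Read 'a': {q0, q1, q3, q4, q5} → {q0, q1, q3, q4, q5}.
Read 'b': {q0, q1, q3, q4, q5} → {q0, q1, q2, q3, q4, q5}.

{q0, q1, q2, q3, q4, q5}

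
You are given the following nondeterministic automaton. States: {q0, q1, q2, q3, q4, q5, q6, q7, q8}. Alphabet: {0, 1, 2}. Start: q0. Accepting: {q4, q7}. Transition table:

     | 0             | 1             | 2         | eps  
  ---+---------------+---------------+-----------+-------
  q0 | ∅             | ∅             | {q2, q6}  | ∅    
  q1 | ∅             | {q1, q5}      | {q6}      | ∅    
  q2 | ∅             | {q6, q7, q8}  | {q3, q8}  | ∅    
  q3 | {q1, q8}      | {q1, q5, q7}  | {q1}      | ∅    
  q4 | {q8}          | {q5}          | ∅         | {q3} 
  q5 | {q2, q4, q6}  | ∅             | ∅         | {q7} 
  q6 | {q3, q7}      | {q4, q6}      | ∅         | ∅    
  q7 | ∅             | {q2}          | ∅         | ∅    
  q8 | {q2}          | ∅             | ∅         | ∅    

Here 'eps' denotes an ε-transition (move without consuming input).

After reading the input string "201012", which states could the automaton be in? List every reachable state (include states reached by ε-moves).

Start in {q0}.
Read '2': q0→{q2, q6}; now {q2, q6}.
Read '0': q2→∅, q6→{q3, q7}; now {q3, q7}.
Read '1': q3→{q1, q5, q7}, q7→{q2}; now {q1, q2, q5, q7}.
Read '0': q1→∅, q2→∅, q5→{q2, q4, q6}, q7→∅; union {q2, q4, q6}; ε-closure = {q2, q3, q4, q6}.
Read '1': q2→{q6, q7, q8}, q3→{q1, q5, q7}, q4→{q5}, q6→{q4, q6}; union {q1, q4, q5, q6, q7, q8}; ε-closure = {q1, q3, q4, q5, q6, q7, q8}.
Read '2': q1→{q6}, q3→{q1}, q4→∅, q5→∅, q6→∅, q7→∅, q8→∅; now {q1, q6}.

{q1, q6}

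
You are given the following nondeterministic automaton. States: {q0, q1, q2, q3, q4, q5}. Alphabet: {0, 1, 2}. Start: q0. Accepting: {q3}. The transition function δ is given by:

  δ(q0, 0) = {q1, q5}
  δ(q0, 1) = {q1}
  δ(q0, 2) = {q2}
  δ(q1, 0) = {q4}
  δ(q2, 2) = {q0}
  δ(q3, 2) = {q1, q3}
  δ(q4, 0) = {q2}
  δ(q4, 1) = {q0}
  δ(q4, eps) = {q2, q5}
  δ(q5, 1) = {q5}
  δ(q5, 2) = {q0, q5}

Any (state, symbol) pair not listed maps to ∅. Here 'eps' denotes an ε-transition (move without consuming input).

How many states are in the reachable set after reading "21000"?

Start in {q0}.
Read '2': q0→{q2}; now {q2}.
Read '1': q2→∅; now ∅.
The set is empty and remains empty for the remaining 3 symbols.
That set has 0 states.

0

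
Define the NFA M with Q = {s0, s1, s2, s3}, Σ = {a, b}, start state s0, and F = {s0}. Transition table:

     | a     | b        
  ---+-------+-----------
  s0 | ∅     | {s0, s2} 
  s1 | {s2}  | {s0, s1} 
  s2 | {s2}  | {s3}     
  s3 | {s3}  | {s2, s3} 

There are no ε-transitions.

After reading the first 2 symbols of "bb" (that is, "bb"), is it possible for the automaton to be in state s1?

No

Start in {s0}.
Read 'b': s0→{s0, s2}; now {s0, s2}.
Read 'b': s0→{s0, s2}, s2→{s3}; now {s0, s2, s3}.
State s1 is not in {s0, s2, s3}.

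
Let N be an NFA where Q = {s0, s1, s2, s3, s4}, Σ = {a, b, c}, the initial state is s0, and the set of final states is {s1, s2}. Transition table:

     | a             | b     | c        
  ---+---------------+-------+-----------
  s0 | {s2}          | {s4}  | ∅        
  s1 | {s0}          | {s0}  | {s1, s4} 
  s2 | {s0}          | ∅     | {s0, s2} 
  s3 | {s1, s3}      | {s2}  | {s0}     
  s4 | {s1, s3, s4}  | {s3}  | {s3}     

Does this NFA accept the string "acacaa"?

Yes

Start in {s0}.
Read 'a': s0→{s2}; now {s2}.
Read 'c': s2→{s0, s2}; now {s0, s2}.
Read 'a': s0→{s2}, s2→{s0}; now {s0, s2}.
Read 'c': s0→∅, s2→{s0, s2}; now {s0, s2}.
Read 'a': s0→{s2}, s2→{s0}; now {s0, s2}.
Read 'a': s0→{s2}, s2→{s0}; now {s0, s2}.
The final set {s0, s2} contains the accepting state s2.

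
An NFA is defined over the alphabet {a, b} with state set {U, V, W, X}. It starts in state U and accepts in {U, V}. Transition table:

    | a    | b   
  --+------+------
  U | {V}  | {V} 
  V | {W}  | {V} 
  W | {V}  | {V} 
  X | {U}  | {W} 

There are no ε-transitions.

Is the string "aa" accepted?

No

Start in {U}.
Read 'a': U→{V}; now {V}.
Read 'a': V→{W}; now {W}.
The final set {W} contains no accepting state.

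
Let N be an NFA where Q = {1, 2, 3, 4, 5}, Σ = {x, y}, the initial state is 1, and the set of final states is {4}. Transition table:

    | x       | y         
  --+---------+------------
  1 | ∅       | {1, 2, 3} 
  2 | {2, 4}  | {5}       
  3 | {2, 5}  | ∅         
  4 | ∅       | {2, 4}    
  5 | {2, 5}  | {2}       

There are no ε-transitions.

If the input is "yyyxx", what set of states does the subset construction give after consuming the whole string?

Start in {1}.
Read 'y': 1→{1, 2, 3}; now {1, 2, 3}.
Read 'y': 1→{1, 2, 3}, 2→{5}, 3→∅; now {1, 2, 3, 5}.
Read 'y': 1→{1, 2, 3}, 2→{5}, 3→∅, 5→{2}; now {1, 2, 3, 5}.
Read 'x': 1→∅, 2→{2, 4}, 3→{2, 5}, 5→{2, 5}; now {2, 4, 5}.
Read 'x': 2→{2, 4}, 4→∅, 5→{2, 5}; now {2, 4, 5}.

{2, 4, 5}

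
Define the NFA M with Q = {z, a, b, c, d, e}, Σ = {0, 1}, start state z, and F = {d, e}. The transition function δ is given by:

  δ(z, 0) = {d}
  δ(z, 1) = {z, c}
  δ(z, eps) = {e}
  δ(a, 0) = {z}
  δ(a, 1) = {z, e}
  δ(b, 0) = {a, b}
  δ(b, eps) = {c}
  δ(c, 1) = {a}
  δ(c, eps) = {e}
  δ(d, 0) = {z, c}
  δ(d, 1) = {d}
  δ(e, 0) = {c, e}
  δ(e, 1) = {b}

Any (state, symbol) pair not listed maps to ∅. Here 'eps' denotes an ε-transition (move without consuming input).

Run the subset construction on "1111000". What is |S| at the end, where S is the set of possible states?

6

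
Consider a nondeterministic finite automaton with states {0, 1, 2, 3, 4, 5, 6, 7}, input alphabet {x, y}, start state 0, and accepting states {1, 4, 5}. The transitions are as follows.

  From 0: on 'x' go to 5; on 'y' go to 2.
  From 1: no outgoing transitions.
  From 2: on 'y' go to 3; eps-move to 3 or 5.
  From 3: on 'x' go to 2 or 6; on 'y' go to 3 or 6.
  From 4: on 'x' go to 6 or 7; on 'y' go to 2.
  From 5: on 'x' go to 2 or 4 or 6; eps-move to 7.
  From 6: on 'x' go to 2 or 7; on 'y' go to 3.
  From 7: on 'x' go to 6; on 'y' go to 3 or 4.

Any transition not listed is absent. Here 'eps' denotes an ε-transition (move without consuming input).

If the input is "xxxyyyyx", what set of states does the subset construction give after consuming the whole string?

Start in {0}.
Read 'x': {0} → {5, 7}.
Read 'x': {5, 7} → {2, 3, 4, 5, 6, 7}.
Read 'x': {2, 3, 4, 5, 6, 7} → {2, 3, 4, 5, 6, 7}.
Read 'y': {2, 3, 4, 5, 6, 7} → {2, 3, 4, 5, 6, 7}.
Read 'y': {2, 3, 4, 5, 6, 7} → {2, 3, 4, 5, 6, 7}.
Read 'y': {2, 3, 4, 5, 6, 7} → {2, 3, 4, 5, 6, 7}.
Read 'y': {2, 3, 4, 5, 6, 7} → {2, 3, 4, 5, 6, 7}.
Read 'x': {2, 3, 4, 5, 6, 7} → {2, 3, 4, 5, 6, 7}.

{2, 3, 4, 5, 6, 7}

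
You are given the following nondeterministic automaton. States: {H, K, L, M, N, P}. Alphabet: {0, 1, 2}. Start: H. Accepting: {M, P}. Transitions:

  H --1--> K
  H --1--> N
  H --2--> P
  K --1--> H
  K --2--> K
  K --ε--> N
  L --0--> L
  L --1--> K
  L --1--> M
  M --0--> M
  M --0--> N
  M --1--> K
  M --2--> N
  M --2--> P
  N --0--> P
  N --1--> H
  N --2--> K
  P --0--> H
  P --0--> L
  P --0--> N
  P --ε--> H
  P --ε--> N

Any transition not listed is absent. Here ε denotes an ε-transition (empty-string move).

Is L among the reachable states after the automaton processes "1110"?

Start in {H}.
Read '1': H→{K, N}; now {K, N}.
Read '1': K→{H}, N→{H}; now {H}.
Read '1': H→{K, N}; now {K, N}.
Read '0': K→∅, N→{P}; union {P}; ε-closure = {H, N, P}.
State L is not in {H, N, P}.

No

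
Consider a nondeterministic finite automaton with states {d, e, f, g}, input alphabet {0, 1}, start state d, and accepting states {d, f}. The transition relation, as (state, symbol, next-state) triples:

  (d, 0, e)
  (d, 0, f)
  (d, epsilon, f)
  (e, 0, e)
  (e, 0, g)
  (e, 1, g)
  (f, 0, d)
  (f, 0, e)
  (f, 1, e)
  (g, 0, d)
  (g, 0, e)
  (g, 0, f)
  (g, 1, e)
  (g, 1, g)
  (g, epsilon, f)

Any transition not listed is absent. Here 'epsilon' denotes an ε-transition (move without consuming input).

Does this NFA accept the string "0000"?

Start: ε-closure({d}) = {d, f}.
Read '0': d→{e, f}, f→{d, e}; now {d, e, f}.
Read '0': d→{e, f}, e→{e, g}, f→{d, e}; now {d, e, f, g}.
Read '0': d→{e, f}, e→{e, g}, f→{d, e}, g→{d, e, f}; now {d, e, f, g}.
Read '0': d→{e, f}, e→{e, g}, f→{d, e}, g→{d, e, f}; now {d, e, f, g}.
The final set {d, e, f, g} contains the accepting states d, f.

Yes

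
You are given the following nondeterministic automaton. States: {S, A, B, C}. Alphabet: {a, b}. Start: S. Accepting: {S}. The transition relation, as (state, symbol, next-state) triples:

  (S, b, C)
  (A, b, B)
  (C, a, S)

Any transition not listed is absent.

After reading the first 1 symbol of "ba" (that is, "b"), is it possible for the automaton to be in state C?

Start in {S}.
Read 'b': {S} → {C}.
State C is in {C}.

Yes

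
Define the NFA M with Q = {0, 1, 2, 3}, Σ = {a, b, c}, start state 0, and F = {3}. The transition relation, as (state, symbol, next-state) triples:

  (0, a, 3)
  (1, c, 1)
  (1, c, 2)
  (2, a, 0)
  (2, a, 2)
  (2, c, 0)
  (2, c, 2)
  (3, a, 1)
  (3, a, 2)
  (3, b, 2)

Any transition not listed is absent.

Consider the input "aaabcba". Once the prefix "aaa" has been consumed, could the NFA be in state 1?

Start in {0}.
Read 'a': {0} → {3}.
Read 'a': {3} → {1, 2}.
Read 'a': {1, 2} → {0, 2}.
State 1 is not in {0, 2}.

No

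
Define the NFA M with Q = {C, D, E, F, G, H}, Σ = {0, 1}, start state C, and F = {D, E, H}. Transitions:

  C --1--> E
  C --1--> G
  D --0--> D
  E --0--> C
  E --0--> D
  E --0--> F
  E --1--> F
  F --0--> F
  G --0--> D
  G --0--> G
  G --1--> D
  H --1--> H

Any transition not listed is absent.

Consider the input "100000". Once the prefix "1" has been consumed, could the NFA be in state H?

Start in {C}.
Read '1': C→{E, G}; now {E, G}.
State H is not in {E, G}.

No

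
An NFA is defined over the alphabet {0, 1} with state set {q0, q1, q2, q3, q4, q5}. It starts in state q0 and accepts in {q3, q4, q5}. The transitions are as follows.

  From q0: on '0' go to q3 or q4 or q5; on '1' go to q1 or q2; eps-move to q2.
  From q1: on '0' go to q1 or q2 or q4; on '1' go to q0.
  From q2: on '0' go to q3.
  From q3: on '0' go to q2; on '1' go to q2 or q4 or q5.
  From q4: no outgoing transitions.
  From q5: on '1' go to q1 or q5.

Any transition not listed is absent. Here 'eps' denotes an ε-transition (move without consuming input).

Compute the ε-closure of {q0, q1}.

Begin with {q0, q1}.
ε-move q0 → q2; add q2.

{q0, q1, q2}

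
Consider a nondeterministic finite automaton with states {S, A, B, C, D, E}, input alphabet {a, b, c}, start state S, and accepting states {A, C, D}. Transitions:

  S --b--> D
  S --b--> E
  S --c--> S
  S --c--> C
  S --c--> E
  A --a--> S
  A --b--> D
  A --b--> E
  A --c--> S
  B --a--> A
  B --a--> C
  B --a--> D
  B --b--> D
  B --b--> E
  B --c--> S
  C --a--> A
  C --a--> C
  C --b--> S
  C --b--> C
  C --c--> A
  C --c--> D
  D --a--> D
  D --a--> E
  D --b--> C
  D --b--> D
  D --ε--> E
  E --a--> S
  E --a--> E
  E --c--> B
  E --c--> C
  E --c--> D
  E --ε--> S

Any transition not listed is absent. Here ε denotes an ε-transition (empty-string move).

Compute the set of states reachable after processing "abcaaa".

∅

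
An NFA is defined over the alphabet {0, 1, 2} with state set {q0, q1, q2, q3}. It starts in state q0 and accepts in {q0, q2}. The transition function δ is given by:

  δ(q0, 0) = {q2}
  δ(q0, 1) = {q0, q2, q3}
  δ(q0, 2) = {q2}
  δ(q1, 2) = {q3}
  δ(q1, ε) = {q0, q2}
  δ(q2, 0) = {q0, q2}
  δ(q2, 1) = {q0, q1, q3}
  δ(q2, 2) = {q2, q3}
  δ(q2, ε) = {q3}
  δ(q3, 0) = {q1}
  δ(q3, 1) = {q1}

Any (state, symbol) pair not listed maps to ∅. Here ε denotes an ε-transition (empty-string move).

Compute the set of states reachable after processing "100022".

{q2, q3}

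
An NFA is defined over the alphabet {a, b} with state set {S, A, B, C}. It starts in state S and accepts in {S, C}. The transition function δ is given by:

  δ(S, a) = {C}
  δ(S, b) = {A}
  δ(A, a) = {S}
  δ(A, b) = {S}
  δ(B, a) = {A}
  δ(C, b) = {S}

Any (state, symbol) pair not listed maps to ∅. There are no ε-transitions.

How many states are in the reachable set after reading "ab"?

Start in {S}.
Read 'a': S→{C}; now {C}.
Read 'b': C→{S}; now {S}.
That set has 1 state.

1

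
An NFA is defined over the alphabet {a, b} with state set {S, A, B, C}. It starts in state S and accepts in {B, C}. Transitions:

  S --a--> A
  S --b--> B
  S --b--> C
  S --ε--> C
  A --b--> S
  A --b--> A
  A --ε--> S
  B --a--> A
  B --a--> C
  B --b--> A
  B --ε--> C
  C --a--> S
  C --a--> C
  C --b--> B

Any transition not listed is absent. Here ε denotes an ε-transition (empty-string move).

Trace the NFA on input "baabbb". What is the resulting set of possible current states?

{S, A, B, C}

Start: ε-closure({S}) = {S, C}.
Read 'b': S→{B, C}, C→{B}; now {B, C}.
Read 'a': B→{A, C}, C→{S, C}; now {S, A, C}.
Read 'a': S→{A}, A→∅, C→{S, C}; now {S, A, C}.
Read 'b': S→{B, C}, A→{S, A}, C→{B}; now {S, A, B, C}.
Read 'b': S→{B, C}, A→{S, A}, B→{A}, C→{B}; now {S, A, B, C}.
Read 'b': S→{B, C}, A→{S, A}, B→{A}, C→{B}; now {S, A, B, C}.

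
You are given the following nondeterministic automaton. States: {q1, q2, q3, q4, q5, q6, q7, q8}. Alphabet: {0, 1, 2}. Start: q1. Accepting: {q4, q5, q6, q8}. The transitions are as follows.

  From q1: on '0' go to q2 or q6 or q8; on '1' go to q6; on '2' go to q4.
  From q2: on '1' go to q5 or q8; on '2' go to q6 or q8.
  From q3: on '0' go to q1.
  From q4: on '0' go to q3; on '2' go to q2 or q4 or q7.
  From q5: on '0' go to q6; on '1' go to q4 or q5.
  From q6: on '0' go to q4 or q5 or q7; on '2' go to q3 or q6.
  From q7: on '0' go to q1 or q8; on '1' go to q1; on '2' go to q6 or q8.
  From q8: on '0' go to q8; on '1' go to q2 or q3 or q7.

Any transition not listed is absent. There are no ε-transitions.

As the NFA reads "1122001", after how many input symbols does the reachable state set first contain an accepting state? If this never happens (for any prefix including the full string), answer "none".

Start in {q1}.
Read '1': {q1} → {q6}.
None of the earlier sets intersect F, but {q6} does.

1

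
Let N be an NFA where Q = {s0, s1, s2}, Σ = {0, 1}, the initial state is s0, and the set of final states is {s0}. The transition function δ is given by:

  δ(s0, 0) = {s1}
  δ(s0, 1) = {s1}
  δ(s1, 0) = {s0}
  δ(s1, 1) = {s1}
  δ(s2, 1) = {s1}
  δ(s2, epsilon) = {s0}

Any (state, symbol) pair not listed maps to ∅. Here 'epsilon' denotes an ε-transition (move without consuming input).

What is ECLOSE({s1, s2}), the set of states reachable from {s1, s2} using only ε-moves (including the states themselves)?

{s0, s1, s2}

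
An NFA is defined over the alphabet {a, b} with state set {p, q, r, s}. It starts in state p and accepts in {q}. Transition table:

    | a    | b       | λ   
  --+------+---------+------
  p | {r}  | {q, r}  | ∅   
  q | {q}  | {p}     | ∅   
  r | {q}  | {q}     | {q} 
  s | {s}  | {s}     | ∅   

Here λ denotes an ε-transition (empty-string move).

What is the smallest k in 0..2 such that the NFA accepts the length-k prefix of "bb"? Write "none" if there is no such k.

1

Start in {p}.
Read 'b': {p} → {q, r}.
None of the earlier sets intersect F, but {q, r} does.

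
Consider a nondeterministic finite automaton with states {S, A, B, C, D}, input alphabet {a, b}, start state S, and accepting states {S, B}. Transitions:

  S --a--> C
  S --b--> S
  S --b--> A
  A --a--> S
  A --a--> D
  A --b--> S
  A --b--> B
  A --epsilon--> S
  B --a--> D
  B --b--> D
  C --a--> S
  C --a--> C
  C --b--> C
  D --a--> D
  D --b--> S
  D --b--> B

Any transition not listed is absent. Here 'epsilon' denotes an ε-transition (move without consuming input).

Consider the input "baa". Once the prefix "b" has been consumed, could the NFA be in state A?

Yes

Start in {S}.
Read 'b': S→{S, A}; now {S, A}.
State A is in {S, A}.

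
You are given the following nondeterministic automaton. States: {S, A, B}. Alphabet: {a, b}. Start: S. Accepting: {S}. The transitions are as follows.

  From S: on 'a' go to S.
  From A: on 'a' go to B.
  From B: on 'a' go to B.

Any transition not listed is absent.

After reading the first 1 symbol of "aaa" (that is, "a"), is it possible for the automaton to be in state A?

No

Start in {S}.
Read 'a': S→{S}; now {S}.
State A is not in {S}.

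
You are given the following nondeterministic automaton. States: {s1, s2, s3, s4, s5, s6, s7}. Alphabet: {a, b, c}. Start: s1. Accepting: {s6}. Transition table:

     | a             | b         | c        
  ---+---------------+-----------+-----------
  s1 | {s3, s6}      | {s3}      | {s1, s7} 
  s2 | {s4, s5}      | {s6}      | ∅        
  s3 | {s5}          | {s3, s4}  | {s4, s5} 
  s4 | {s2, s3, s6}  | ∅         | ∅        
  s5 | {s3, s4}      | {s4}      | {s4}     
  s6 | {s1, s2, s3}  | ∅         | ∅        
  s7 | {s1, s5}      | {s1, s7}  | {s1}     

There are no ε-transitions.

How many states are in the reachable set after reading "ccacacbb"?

4

Start in {s1}.
Read 'c': s1→{s1, s7}; now {s1, s7}.
Read 'c': s1→{s1, s7}, s7→{s1}; now {s1, s7}.
Read 'a': s1→{s3, s6}, s7→{s1, s5}; now {s1, s3, s5, s6}.
Read 'c': s1→{s1, s7}, s3→{s4, s5}, s5→{s4}, s6→∅; now {s1, s4, s5, s7}.
Read 'a': s1→{s3, s6}, s4→{s2, s3, s6}, s5→{s3, s4}, s7→{s1, s5}; now {s1, s2, s3, s4, s5, s6}.
Read 'c': s1→{s1, s7}, s2→∅, s3→{s4, s5}, s4→∅, s5→{s4}, s6→∅; now {s1, s4, s5, s7}.
Read 'b': s1→{s3}, s4→∅, s5→{s4}, s7→{s1, s7}; now {s1, s3, s4, s7}.
Read 'b': s1→{s3}, s3→{s3, s4}, s4→∅, s7→{s1, s7}; now {s1, s3, s4, s7}.
That set has 4 states.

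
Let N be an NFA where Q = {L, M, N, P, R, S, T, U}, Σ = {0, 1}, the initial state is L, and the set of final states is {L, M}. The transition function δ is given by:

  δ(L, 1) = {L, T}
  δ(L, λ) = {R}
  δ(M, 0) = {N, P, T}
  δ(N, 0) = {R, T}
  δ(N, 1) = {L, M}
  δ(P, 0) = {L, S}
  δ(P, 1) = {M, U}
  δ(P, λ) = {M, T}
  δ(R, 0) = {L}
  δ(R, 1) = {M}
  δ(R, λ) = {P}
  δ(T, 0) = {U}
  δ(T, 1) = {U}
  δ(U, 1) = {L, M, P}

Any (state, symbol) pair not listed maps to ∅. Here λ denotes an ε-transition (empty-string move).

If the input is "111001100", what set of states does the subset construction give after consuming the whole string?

{L, M, N, P, R, S, T, U}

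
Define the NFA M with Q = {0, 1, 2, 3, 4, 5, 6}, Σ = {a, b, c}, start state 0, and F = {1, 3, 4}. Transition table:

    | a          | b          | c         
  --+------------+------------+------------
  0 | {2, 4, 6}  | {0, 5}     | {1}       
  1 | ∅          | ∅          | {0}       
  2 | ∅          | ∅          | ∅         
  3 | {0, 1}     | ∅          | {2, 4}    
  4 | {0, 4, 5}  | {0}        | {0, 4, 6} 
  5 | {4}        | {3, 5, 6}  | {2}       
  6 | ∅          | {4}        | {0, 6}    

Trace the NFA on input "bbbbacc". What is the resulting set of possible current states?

Start in {0}.
Read 'b': {0} → {0, 5}.
Read 'b': {0, 5} → {0, 3, 5, 6}.
Read 'b': {0, 3, 5, 6} → {0, 3, 4, 5, 6}.
Read 'b': {0, 3, 4, 5, 6} → {0, 3, 4, 5, 6}.
Read 'a': {0, 3, 4, 5, 6} → {0, 1, 2, 4, 5, 6}.
Read 'c': {0, 1, 2, 4, 5, 6} → {0, 1, 2, 4, 6}.
Read 'c': {0, 1, 2, 4, 6} → {0, 1, 4, 6}.

{0, 1, 4, 6}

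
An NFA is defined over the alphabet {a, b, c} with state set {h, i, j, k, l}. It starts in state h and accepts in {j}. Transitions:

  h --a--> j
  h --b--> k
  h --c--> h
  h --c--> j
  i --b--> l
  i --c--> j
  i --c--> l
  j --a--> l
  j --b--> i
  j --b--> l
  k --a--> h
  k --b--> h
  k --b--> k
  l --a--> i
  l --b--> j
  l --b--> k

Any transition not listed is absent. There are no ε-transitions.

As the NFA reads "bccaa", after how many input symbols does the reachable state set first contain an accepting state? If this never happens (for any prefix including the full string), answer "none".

none

Start in {h}.
Read 'b': h→{k}; now {k}.
Read 'c': k→∅; now ∅.
The set is empty and remains empty for the remaining 3 symbols.
No reachable set along the way intersects F.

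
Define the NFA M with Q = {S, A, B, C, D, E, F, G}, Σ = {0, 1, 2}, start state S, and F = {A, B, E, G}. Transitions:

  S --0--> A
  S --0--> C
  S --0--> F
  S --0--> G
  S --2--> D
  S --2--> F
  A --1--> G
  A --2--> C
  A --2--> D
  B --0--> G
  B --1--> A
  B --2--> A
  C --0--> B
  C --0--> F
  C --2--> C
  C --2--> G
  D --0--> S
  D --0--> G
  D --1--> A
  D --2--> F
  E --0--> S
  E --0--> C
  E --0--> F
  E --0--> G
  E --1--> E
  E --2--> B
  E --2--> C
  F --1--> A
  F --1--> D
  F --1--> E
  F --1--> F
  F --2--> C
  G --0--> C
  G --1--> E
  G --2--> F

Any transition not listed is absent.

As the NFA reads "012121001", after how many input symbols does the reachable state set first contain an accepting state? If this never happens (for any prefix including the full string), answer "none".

1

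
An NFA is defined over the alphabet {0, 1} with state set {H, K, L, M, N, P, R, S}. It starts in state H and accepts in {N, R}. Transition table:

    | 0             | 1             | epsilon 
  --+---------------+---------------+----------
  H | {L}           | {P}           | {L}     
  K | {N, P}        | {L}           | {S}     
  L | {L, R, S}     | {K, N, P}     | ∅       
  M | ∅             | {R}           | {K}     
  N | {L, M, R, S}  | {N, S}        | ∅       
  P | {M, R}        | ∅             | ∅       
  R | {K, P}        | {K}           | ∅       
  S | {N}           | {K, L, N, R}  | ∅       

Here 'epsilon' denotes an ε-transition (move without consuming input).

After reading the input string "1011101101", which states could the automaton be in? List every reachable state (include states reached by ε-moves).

{K, L, N, P, R, S}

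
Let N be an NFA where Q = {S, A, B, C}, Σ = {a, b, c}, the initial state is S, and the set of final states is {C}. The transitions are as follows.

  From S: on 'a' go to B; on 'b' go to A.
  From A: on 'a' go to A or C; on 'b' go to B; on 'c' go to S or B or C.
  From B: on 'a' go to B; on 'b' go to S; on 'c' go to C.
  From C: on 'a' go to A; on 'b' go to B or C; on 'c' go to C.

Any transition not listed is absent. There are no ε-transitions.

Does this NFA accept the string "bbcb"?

Yes

Start in {S}.
Read 'b': S→{A}; now {A}.
Read 'b': A→{B}; now {B}.
Read 'c': B→{C}; now {C}.
Read 'b': C→{B, C}; now {B, C}.
The final set {B, C} contains the accepting state C.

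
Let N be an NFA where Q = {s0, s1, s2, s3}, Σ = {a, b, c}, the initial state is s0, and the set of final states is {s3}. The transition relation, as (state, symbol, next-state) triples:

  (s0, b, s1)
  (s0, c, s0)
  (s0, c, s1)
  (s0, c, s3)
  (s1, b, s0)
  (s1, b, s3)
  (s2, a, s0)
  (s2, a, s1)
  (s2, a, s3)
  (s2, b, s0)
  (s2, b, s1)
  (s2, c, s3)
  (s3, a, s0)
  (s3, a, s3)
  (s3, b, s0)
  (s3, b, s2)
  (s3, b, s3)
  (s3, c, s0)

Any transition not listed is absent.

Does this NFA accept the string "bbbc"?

Yes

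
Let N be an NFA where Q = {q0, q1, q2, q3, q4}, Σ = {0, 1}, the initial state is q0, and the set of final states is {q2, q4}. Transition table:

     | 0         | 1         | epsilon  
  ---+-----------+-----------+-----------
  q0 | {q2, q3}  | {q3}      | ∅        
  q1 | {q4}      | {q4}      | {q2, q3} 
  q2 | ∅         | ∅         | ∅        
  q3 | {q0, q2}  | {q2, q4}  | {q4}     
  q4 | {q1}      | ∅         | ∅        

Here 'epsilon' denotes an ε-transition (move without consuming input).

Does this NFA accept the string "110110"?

Start in {q0}.
Read '1': {q0} → {q3, q4}.
Read '1': {q3, q4} → {q2, q4}.
Read '0': {q2, q4} → {q1, q2, q3, q4}.
Read '1': {q1, q2, q3, q4} → {q2, q4}.
Read '1': {q2, q4} → ∅.
The set is empty and remains empty for the remaining 1 symbol.
The final set ∅ contains no accepting state.

No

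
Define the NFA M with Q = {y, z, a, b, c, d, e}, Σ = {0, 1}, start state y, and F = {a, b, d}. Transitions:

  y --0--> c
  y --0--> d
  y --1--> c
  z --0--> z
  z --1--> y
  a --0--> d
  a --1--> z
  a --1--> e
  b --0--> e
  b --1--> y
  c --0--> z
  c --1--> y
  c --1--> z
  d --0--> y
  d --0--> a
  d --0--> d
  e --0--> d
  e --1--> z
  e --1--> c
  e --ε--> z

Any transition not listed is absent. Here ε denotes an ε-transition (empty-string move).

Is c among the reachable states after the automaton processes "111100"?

Start in {y}.
Read '1': y→{c}; now {c}.
Read '1': c→{y, z}; now {y, z}.
Read '1': y→{c}, z→{y}; now {y, c}.
Read '1': y→{c}, c→{y, z}; now {y, z, c}.
Read '0': y→{c, d}, z→{z}, c→{z}; now {z, c, d}.
Read '0': z→{z}, c→{z}, d→{y, a, d}; now {y, z, a, d}.
State c is not in {y, z, a, d}.

No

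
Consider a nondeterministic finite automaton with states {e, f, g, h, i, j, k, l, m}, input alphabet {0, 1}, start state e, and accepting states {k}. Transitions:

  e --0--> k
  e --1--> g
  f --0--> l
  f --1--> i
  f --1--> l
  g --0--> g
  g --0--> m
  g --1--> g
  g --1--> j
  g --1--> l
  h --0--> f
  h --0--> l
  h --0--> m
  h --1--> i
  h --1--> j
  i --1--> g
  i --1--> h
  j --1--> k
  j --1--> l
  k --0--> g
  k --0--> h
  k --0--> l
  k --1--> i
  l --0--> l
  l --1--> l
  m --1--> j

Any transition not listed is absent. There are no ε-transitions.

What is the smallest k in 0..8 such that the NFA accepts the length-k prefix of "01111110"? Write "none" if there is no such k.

Start in {e}.
Read '0': e→{k}; now {k}.
None of the earlier sets intersect F, but {k} does.

1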